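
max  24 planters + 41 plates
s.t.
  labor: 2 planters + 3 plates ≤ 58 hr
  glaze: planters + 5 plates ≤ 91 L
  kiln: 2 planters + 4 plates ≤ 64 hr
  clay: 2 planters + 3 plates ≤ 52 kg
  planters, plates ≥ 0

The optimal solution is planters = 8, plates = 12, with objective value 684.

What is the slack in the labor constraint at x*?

labor used = 2·8 + 3·12 = 52; slack = 58 − 52 = 6.

6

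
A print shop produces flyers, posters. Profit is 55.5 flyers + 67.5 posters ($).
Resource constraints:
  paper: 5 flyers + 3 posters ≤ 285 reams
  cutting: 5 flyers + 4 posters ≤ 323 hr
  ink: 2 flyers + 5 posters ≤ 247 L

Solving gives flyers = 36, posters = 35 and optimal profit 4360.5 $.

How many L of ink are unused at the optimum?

ink used = 2·36 + 5·35 = 247; slack = 247 − 247 = 0.

0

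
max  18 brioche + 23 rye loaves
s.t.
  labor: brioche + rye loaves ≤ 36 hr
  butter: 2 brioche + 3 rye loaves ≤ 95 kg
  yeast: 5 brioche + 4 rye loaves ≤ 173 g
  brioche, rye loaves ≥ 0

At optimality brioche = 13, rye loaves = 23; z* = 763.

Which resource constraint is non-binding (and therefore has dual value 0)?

yeast

labor: 36/36 (binding)
butter: 95/95 (binding)
yeast: 157/173 (slack 16)
By complementary slackness, a constraint with positive slack has shadow price 0 → yeast.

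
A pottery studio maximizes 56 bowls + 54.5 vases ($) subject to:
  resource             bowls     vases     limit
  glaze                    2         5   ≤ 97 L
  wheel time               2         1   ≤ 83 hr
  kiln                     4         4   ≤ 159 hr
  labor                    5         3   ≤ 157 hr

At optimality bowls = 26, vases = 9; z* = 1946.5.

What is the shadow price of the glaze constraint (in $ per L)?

Check each constraint at x*: glaze 97/97 (tight); wheel time 61/83 (slack 22); kiln 140/159 (slack 19); labor 157/157 (tight).
By complementary slackness, y = 0 for the non-binding constraints.
The binding rows give the dual system: 2·y_glaze + 5·y_labor = 56 and 5·y_glaze + 3·y_labor = 54.5.
This yields shadow prices y_glaze = 5.5, y_labor = 9.
Shadow price of glaze = 5.5.

5.5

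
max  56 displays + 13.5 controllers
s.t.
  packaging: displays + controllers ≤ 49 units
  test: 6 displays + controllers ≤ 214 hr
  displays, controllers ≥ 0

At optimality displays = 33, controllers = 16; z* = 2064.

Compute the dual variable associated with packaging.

5

Both packaging and test are binding at x*.
Dual feasibility on the basic columns requires 1·y_packaging + 6·y_test = 56, 1·y_packaging + 1·y_test = 13.5.
This yields shadow prices y_packaging = 5, y_test = 8.5.
Shadow price of packaging = 5.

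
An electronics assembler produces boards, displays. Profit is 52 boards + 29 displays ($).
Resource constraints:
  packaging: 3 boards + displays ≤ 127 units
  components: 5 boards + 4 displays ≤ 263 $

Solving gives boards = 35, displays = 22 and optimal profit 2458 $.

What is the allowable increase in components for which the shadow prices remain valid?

Binding constraints: packaging, components. The basis is B = [[3,1],[5,4]] with det 7.
Per unit increase in components, x* moves by d = (-0.1429, 0.4286).
The basis stays optimal until boards reaches 0; allowable increase = 245 $.

245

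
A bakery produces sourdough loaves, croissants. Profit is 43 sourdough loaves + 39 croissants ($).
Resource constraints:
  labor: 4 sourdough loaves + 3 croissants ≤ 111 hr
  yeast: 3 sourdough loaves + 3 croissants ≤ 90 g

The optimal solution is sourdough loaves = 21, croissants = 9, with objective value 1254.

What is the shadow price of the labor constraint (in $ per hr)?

4

Both labor and yeast are binding at x*.
From A_Bᵀ y = c: 4·y_labor + 3·y_yeast = 43; 3·y_labor + 3·y_yeast = 39.
Solving: y_labor = 4, y_yeast = 9.
Shadow price of labor = 4.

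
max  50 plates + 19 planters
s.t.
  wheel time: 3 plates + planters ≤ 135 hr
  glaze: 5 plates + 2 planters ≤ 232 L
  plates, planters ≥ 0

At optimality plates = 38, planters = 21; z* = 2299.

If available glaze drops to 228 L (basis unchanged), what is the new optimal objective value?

Check each constraint at x*: wheel time 135/135 (tight); glaze 232/232 (tight).
The binding rows give the dual system: 3·y_wheel time + 5·y_glaze = 50 and 1·y_wheel time + 2·y_glaze = 19.
This yields shadow prices y_wheel time = 5, y_glaze = 7.
Δz = y_glaze·Δb = 7 × (-4) = -28, so new z* = 2299 − 28 = 2271.

2271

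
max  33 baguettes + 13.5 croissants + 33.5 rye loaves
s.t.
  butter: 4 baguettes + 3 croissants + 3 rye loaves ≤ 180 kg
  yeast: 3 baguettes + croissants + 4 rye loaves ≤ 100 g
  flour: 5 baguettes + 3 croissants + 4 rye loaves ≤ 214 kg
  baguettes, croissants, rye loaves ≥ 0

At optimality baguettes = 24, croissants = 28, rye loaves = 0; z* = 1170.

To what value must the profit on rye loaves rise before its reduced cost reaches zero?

40.5

Binding: butter and yeast. Non-binding: flour (10 unused).
By complementary slackness, y = 0 for the non-binding constraint.
The binding rows give the dual system: 4·y_butter + 3·y_yeast = 33 and 3·y_butter + 1·y_yeast = 13.5.
→ y_butter = 1.5 and y_yeast = 9.
rye loaves enters the basis when its profit ≥ yᵀa₃ = 1.5·3 + 9·4 = 40.5.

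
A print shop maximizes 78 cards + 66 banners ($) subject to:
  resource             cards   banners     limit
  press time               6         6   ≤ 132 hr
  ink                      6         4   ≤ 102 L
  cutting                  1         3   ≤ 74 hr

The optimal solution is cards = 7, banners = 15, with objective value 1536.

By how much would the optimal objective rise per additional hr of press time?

7

At the optimum: press time uses 132 of 132 (binding); ink uses 102 of 102 (binding); cutting uses 52 of 74 (slack = 22).
Slack constraints have shadow price 0 (complementary slackness).
The binding rows give the dual system: 6·y_press time + 6·y_ink = 78 and 6·y_press time + 4·y_ink = 66.
This yields shadow prices y_press time = 7, y_ink = 6.
Shadow price of press time = 7.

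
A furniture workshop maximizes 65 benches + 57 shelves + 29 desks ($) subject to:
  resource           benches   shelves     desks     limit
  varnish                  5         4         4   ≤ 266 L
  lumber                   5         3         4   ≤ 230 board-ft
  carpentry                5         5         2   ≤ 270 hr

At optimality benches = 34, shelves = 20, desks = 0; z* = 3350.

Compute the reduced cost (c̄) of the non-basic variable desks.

Check each constraint at x*: varnish 250/266 (slack 16); lumber 230/230 (tight); carpentry 270/270 (tight).
Slack constraints have shadow price 0 (complementary slackness).
From A_Bᵀ y = c: 5·y_lumber + 5·y_carpentry = 65; 3·y_lumber + 5·y_carpentry = 57.
→ y_lumber = 4 and y_carpentry = 9.
Reduced cost of desks: c₃ − yᵀa₃ = 29 − (4·4 + 9·2) = 29 − 34 = -5.

-5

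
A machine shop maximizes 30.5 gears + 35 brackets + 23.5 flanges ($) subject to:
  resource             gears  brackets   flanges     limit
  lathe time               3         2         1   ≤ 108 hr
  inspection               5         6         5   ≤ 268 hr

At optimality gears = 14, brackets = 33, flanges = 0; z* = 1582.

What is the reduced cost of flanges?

Check each constraint at x*: lathe time 108/108 (tight); inspection 268/268 (tight).
From A_Bᵀ y = c: 3·y_lathe time + 5·y_inspection = 30.5; 2·y_lathe time + 6·y_inspection = 35.
This yields shadow prices y_lathe time = 1, y_inspection = 5.5.
Reduced cost of flanges: c₃ − yᵀa₃ = 23.5 − (1·1 + 5.5·5) = 23.5 − 28.5 = -5.

-5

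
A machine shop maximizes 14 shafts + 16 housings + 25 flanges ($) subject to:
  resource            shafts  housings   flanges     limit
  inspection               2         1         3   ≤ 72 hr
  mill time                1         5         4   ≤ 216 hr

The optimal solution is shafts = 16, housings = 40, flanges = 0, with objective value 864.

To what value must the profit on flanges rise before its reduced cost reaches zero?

At the optimum: inspection uses 72 of 72 (binding); mill time uses 216 of 216 (binding).
From A_Bᵀ y = c: 2·y_inspection + 1·y_mill time = 14; 1·y_inspection + 5·y_mill time = 16.
Solving: y_inspection = 6, y_mill time = 2.
flanges enters the basis when its profit ≥ yᵀa₃ = 6·3 + 2·4 = 26.

26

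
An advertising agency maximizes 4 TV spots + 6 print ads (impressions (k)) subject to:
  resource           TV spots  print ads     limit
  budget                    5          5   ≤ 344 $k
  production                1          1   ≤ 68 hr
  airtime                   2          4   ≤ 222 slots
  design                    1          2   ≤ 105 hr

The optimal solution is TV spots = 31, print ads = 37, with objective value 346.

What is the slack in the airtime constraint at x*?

airtime used = 2·31 + 4·37 = 210; slack = 222 − 210 = 12.

12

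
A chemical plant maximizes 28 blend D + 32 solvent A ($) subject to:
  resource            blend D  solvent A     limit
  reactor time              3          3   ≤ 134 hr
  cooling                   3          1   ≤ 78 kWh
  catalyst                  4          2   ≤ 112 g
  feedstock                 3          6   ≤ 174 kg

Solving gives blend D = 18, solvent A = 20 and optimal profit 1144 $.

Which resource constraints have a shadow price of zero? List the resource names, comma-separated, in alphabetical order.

reactor time: 114/134 (slack 20)
cooling: 74/78 (slack 4)
catalyst: 112/112 (binding)
feedstock: 174/174 (binding)
By complementary slackness, a constraint with positive slack has shadow price 0 → cooling, reactor time.

cooling, reactor time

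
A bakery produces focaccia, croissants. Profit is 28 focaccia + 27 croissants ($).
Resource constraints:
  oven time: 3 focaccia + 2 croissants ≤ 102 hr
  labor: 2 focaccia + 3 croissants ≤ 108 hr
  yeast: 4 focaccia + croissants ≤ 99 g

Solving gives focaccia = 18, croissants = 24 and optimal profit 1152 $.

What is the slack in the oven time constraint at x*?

0

oven time used = 3·18 + 2·24 = 102; slack = 102 − 102 = 0.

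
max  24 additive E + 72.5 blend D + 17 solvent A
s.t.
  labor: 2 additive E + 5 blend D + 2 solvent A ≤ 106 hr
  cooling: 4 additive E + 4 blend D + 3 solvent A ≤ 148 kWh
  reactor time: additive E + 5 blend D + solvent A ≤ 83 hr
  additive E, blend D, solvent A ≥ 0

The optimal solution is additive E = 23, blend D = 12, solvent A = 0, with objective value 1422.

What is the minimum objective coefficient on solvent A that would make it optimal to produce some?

Binding: labor and reactor time. Non-binding: cooling (8 unused).
Slack constraints have shadow price 0 (complementary slackness).
From A_Bᵀ y = c: 2·y_labor + 1·y_reactor time = 24; 5·y_labor + 5·y_reactor time = 72.5.
Solving: y_labor = 9.5, y_reactor time = 5.
solvent A enters the basis when its profit ≥ yᵀa₃ = 9.5·2 + 5·1 = 24.

24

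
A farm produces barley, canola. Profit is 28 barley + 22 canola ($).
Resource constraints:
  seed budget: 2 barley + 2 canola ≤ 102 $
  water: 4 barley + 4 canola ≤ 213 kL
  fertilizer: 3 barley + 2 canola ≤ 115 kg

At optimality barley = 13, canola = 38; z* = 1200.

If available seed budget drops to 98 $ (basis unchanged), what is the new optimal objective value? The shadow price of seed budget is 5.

Δb = -4, so new z* = 1200 + (5)·(-4) = 1200 − 20 = 1180.

1180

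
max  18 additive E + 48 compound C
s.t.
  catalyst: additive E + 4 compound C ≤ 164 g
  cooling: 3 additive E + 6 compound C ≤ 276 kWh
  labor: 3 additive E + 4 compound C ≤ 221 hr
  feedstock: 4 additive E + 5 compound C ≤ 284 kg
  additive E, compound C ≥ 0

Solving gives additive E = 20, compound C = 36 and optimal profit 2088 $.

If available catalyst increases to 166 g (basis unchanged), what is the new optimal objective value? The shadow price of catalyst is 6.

2100

Δb = 2, so new z* = 2088 + (6)·(2) = 2088 + 12 = 2100.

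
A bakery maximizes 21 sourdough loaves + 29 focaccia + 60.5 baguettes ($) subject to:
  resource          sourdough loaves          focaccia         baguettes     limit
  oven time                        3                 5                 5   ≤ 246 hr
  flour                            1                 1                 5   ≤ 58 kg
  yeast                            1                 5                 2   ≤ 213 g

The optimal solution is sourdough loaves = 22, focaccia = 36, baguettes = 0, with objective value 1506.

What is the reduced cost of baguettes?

-4.5

At the optimum: oven time uses 246 of 246 (binding); flour uses 58 of 58 (binding); yeast uses 202 of 213 (slack = 11).
By complementary slackness, y = 0 for the non-binding constraint.
From A_Bᵀ y = c: 3·y_oven time + 1·y_flour = 21; 5·y_oven time + 1·y_flour = 29.
Solving: y_oven time = 4, y_flour = 9.
Reduced cost of baguettes: c₃ − yᵀa₃ = 60.5 − (4·5 + 9·5) = 60.5 − 65 = -4.5.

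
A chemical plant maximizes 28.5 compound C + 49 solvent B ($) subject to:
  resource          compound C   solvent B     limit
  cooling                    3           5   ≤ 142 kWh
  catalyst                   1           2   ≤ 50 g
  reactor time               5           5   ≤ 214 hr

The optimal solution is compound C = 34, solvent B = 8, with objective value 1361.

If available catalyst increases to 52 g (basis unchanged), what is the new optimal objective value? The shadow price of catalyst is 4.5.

Δb = 2, so new z* = 1361 + (4.5)·(2) = 1361 + 9 = 1370.

1370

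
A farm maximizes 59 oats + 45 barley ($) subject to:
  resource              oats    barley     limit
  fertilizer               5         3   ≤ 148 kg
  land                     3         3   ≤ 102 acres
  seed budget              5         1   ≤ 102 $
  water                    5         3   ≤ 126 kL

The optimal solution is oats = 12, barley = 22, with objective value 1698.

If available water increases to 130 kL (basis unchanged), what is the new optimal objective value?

1726

Binding: land and water. Non-binding: fertilizer (22 unused), seed budget (20 unused).
Since fertilizer, seed budget are not tight, their duals are 0.
The binding rows give the dual system: 3·y_land + 5·y_water = 59 and 3·y_land + 3·y_water = 45.
Solving: y_land = 8, y_water = 7.
Δz = y_water·Δb = 7 × (4) = 28, so new z* = 1698 + 28 = 1726.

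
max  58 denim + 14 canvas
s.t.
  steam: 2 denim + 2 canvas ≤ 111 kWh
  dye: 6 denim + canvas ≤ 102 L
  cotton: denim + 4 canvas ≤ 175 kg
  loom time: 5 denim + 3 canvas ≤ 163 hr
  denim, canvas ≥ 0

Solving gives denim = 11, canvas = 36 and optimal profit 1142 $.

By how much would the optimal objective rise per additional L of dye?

Binding: dye and loom time. Non-binding: steam (17 unused), cotton (20 unused).
Since steam, cotton are not tight, their duals are 0.
From A_Bᵀ y = c: 6·y_dye + 5·y_loom time = 58; 1·y_dye + 3·y_loom time = 14.
→ y_dye = 8 and y_loom time = 2.
Shadow price of dye = 8.

8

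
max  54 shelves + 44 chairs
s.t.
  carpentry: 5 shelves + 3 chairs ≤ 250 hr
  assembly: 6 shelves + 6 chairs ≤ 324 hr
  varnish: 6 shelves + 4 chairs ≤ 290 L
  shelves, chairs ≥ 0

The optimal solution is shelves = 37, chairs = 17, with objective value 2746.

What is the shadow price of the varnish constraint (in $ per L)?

Binding: assembly and varnish. Non-binding: carpentry (14 unused).
Slack constraints have shadow price 0 (complementary slackness).
Dual feasibility on the basic columns requires 6·y_assembly + 6·y_varnish = 54, 6·y_assembly + 4·y_varnish = 44.
→ y_assembly = 4 and y_varnish = 5.
Shadow price of varnish = 5.

5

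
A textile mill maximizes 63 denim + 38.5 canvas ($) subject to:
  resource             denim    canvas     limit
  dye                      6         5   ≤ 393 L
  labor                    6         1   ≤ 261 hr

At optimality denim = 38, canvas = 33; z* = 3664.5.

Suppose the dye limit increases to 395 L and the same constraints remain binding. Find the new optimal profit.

Check each constraint at x*: dye 393/393 (tight); labor 261/261 (tight).
From A_Bᵀ y = c: 6·y_dye + 6·y_labor = 63; 5·y_dye + 1·y_labor = 38.5.
Solving: y_dye = 7, y_labor = 3.5.
Δz = y_dye·Δb = 7 × (2) = 14, so new z* = 3664.5 + 14 = 3678.5.

3678.5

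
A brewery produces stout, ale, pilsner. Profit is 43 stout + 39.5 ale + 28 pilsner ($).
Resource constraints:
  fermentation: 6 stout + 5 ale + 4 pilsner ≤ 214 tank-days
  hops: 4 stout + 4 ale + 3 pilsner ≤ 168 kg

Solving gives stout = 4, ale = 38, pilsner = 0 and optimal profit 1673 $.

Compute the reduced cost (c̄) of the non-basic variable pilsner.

At the optimum: fermentation uses 214 of 214 (binding); hops uses 168 of 168 (binding).
From A_Bᵀ y = c: 6·y_fermentation + 4·y_hops = 43; 5·y_fermentation + 4·y_hops = 39.5.
→ y_fermentation = 3.5 and y_hops = 5.5.
Reduced cost of pilsner: c₃ − yᵀa₃ = 28 − (3.5·4 + 5.5·3) = 28 − 30.5 = -2.5.

-2.5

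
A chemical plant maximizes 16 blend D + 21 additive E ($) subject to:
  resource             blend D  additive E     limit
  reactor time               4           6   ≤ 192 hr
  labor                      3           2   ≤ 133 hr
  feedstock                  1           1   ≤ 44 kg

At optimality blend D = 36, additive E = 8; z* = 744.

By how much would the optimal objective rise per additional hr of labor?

0

At the optimum: reactor time uses 192 of 192 (binding); labor uses 124 of 133 (slack = 9); feedstock uses 44 of 44 (binding).
Since labor is not tight, its dual is 0.
From A_Bᵀ y = c: 4·y_reactor time + 1·y_feedstock = 16; 6·y_reactor time + 1·y_feedstock = 21.
This yields shadow prices y_reactor time = 2.5, y_feedstock = 6.
Shadow price of labor = 0.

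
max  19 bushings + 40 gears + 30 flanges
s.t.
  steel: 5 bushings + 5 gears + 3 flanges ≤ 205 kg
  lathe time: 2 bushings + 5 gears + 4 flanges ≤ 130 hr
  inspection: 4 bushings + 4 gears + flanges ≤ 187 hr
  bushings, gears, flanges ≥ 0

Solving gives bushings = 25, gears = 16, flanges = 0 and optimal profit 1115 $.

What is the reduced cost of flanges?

-1

At the optimum: steel uses 205 of 205 (binding); lathe time uses 130 of 130 (binding); inspection uses 164 of 187 (slack = 23).
Since inspection is not tight, its dual is 0.
The binding rows give the dual system: 5·y_steel + 2·y_lathe time = 19 and 5·y_steel + 5·y_lathe time = 40.
→ y_steel = 1 and y_lathe time = 7.
Reduced cost of flanges: c₃ − yᵀa₃ = 30 − (1·3 + 7·4) = 30 − 31 = -1.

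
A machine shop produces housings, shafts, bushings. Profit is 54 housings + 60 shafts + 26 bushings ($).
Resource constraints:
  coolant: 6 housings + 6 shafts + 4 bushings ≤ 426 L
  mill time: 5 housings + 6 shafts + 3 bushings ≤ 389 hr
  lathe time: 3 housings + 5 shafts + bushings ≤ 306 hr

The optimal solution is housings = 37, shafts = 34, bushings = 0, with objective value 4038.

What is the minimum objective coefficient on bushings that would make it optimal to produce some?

34

At the optimum: coolant uses 426 of 426 (binding); mill time uses 389 of 389 (binding); lathe time uses 281 of 306 (slack = 25).
Since lathe time is not tight, its dual is 0.
Dual feasibility on the basic columns requires 6·y_coolant + 5·y_mill time = 54, 6·y_coolant + 6·y_mill time = 60.
→ y_coolant = 4 and y_mill time = 6.
bushings enters the basis when its profit ≥ yᵀa₃ = 4·4 + 6·3 = 34.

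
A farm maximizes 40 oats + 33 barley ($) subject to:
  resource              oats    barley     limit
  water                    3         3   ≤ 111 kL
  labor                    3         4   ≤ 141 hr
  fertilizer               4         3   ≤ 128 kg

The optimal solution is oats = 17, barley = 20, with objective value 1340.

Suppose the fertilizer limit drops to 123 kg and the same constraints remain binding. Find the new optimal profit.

Binding: water and fertilizer. Non-binding: labor (10 unused).
Slack constraints have shadow price 0 (complementary slackness).
Dual feasibility on the basic columns requires 3·y_water + 4·y_fertilizer = 40, 3·y_water + 3·y_fertilizer = 33.
Solving: y_water = 4, y_fertilizer = 7.
Δz = y_fertilizer·Δb = 7 × (-5) = -35, so new z* = 1340 − 35 = 1305.

1305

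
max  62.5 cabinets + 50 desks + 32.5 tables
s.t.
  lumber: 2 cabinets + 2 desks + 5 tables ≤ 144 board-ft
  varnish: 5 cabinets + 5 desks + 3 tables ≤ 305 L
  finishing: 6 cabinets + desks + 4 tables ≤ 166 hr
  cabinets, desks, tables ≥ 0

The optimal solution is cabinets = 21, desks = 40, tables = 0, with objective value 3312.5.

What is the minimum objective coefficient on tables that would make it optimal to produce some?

38.5

At the optimum: lumber uses 122 of 144 (slack = 22); varnish uses 305 of 305 (binding); finishing uses 166 of 166 (binding).
Slack constraints have shadow price 0 (complementary slackness).
The binding rows give the dual system: 5·y_varnish + 6·y_finishing = 62.5 and 5·y_varnish + 1·y_finishing = 50.
→ y_varnish = 9.5 and y_finishing = 2.5.
tables enters the basis when its profit ≥ yᵀa₃ = 9.5·3 + 2.5·4 = 38.5.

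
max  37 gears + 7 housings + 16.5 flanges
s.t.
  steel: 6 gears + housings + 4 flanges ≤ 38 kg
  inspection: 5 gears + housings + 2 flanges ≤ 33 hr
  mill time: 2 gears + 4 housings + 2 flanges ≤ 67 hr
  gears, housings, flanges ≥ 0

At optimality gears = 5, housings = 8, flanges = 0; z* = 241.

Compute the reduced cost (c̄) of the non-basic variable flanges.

At the optimum: steel uses 38 of 38 (binding); inspection uses 33 of 33 (binding); mill time uses 42 of 67 (slack = 25).
By complementary slackness, y = 0 for the non-binding constraint.
Dual feasibility on the basic columns requires 6·y_steel + 5·y_inspection = 37, 1·y_steel + 1·y_inspection = 7.
→ y_steel = 2 and y_inspection = 5.
Reduced cost of flanges: c₃ − yᵀa₃ = 16.5 − (2·4 + 5·2) = 16.5 − 18 = -1.5.

-1.5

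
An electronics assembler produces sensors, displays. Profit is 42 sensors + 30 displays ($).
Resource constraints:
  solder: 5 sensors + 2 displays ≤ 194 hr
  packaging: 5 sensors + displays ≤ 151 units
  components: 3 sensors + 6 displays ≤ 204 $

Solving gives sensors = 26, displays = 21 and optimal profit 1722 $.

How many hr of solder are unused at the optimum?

22

solder used = 5·26 + 2·21 = 172; slack = 194 − 172 = 22.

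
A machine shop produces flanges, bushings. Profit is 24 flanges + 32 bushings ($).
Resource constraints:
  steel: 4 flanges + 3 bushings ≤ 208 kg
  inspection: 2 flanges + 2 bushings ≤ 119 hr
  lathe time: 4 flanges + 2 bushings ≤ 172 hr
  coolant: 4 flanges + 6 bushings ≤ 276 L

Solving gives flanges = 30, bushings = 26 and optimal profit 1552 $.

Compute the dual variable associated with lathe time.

1

Binding: lathe time and coolant. Non-binding: steel (10 unused), inspection (7 unused).
By complementary slackness, y = 0 for the non-binding constraints.
The binding rows give the dual system: 4·y_lathe time + 4·y_coolant = 24 and 2·y_lathe time + 6·y_coolant = 32.
→ y_lathe time = 1 and y_coolant = 5.
Shadow price of lathe time = 1.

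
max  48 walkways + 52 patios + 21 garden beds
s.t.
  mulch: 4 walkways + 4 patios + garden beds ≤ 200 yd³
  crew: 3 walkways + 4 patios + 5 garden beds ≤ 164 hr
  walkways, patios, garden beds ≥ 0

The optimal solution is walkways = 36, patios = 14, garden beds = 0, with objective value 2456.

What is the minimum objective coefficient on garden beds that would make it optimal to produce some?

Both mulch and crew are binding at x*.
Dual feasibility on the basic columns requires 4·y_mulch + 3·y_crew = 48, 4·y_mulch + 4·y_crew = 52.
→ y_mulch = 9 and y_crew = 4.
garden beds enters the basis when its profit ≥ yᵀa₃ = 9·1 + 4·5 = 29.

29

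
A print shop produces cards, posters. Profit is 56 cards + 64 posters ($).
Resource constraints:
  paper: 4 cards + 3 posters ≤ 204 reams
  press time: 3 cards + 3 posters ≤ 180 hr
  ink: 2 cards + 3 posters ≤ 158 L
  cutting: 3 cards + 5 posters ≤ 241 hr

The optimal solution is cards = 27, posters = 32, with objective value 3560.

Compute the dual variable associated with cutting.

Check each constraint at x*: paper 204/204 (tight); press time 177/180 (slack 3); ink 150/158 (slack 8); cutting 241/241 (tight).
Since press time, ink are not tight, their duals are 0.
From A_Bᵀ y = c: 4·y_paper + 3·y_cutting = 56; 3·y_paper + 5·y_cutting = 64.
Solving: y_paper = 8, y_cutting = 8.
Shadow price of cutting = 8.

8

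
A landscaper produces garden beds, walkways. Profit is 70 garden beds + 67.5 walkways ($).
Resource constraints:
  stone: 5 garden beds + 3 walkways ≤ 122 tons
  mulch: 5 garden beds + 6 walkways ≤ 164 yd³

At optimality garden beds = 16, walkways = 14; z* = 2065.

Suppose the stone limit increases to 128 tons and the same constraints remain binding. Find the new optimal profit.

Check each constraint at x*: stone 122/122 (tight); mulch 164/164 (tight).
Dual feasibility on the basic columns requires 5·y_stone + 5·y_mulch = 70, 3·y_stone + 6·y_mulch = 67.5.
Solving: y_stone = 5.5, y_mulch = 8.5.
Δz = y_stone·Δb = 5.5 × (6) = 33, so new z* = 2065 + 33 = 2098.

2098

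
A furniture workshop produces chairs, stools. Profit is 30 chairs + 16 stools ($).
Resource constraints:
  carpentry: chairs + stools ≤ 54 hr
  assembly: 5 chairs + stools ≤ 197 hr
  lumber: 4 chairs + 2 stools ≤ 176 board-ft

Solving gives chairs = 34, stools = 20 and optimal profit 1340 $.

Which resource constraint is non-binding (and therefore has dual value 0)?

assembly

carpentry: 54/54 (binding)
assembly: 190/197 (slack 7)
lumber: 176/176 (binding)
By complementary slackness, a constraint with positive slack has shadow price 0 → assembly.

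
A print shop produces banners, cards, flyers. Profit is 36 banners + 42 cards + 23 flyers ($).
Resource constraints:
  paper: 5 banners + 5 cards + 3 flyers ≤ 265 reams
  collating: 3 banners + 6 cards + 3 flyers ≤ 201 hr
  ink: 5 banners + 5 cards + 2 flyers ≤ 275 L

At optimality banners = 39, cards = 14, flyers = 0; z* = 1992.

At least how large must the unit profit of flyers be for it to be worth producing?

24

Binding: paper and collating. Non-binding: ink (10 unused).
Since ink is not tight, its dual is 0.
From A_Bᵀ y = c: 5·y_paper + 3·y_collating = 36; 5·y_paper + 6·y_collating = 42.
Solving: y_paper = 6, y_collating = 2.
flyers enters the basis when its profit ≥ yᵀa₃ = 6·3 + 2·3 = 24.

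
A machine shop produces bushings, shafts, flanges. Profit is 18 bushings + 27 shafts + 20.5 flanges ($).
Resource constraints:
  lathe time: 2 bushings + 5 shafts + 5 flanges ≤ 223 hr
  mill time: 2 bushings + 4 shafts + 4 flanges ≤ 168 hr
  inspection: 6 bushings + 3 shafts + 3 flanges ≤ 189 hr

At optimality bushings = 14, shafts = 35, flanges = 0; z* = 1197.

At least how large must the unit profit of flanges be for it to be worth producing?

27

At the optimum: lathe time uses 203 of 223 (slack = 20); mill time uses 168 of 168 (binding); inspection uses 189 of 189 (binding).
By complementary slackness, y = 0 for the non-binding constraint.
The binding rows give the dual system: 2·y_mill time + 6·y_inspection = 18 and 4·y_mill time + 3·y_inspection = 27.
This yields shadow prices y_mill time = 6, y_inspection = 1.
flanges enters the basis when its profit ≥ yᵀa₃ = 6·4 + 1·3 = 27.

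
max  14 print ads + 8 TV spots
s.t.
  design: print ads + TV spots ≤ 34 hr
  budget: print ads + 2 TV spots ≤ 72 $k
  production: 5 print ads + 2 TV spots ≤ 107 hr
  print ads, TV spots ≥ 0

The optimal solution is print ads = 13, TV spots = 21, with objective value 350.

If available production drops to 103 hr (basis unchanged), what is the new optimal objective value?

At the optimum: design uses 34 of 34 (binding); budget uses 55 of 72 (slack = 17); production uses 107 of 107 (binding).
Slack constraints have shadow price 0 (complementary slackness).
From A_Bᵀ y = c: 1·y_design + 5·y_production = 14; 1·y_design + 2·y_production = 8.
Solving: y_design = 4, y_production = 2.
Δz = y_production·Δb = 2 × (-4) = -8, so new z* = 350 − 8 = 342.

342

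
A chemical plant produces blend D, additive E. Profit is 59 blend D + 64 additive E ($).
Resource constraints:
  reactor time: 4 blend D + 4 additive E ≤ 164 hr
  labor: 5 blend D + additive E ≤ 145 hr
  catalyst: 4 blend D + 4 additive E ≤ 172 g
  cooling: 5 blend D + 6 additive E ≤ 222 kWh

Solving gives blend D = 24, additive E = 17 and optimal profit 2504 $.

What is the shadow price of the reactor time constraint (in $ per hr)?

Binding: reactor time and cooling. Non-binding: labor (8 unused), catalyst (8 unused).
Slack constraints have shadow price 0 (complementary slackness).
From A_Bᵀ y = c: 4·y_reactor time + 5·y_cooling = 59; 4·y_reactor time + 6·y_cooling = 64.
→ y_reactor time = 8.5 and y_cooling = 5.
Shadow price of reactor time = 8.5.

8.5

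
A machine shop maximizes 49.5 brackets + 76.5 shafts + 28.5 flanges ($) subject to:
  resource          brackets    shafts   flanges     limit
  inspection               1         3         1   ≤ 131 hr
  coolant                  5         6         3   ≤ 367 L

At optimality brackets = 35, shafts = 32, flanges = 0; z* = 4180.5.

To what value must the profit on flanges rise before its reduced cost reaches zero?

33.5

Both inspection and coolant are binding at x*.
From A_Bᵀ y = c: 1·y_inspection + 5·y_coolant = 49.5; 3·y_inspection + 6·y_coolant = 76.5.
→ y_inspection = 9.5 and y_coolant = 8.
flanges enters the basis when its profit ≥ yᵀa₃ = 9.5·1 + 8·3 = 33.5.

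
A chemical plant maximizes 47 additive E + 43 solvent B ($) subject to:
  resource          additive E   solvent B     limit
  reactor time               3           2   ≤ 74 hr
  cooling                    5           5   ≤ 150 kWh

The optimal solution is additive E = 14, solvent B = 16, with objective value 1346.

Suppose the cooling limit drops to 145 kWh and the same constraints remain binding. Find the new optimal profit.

1311

At the optimum: reactor time uses 74 of 74 (binding); cooling uses 150 of 150 (binding).
From A_Bᵀ y = c: 3·y_reactor time + 5·y_cooling = 47; 2·y_reactor time + 5·y_cooling = 43.
Solving: y_reactor time = 4, y_cooling = 7.
Δz = y_cooling·Δb = 7 × (-5) = -35, so new z* = 1346 − 35 = 1311.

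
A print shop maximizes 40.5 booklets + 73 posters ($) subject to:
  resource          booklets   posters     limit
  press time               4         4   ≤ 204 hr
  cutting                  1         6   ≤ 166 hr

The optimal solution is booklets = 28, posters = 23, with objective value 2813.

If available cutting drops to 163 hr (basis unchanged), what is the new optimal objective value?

2793.5

Both press time and cutting are binding at x*.
The binding rows give the dual system: 4·y_press time + 1·y_cutting = 40.5 and 4·y_press time + 6·y_cutting = 73.
This yields shadow prices y_press time = 8.5, y_cutting = 6.5.
Δz = y_cutting·Δb = 6.5 × (-3) = -19.5, so new z* = 2813 − 19.5 = 2793.5.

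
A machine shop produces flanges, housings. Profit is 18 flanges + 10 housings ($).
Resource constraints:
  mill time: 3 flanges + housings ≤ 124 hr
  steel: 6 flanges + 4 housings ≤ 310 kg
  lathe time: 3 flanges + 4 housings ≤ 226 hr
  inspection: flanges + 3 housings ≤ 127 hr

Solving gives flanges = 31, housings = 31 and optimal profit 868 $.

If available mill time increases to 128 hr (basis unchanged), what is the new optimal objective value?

876

At the optimum: mill time uses 124 of 124 (binding); steel uses 310 of 310 (binding); lathe time uses 217 of 226 (slack = 9); inspection uses 124 of 127 (slack = 3).
By complementary slackness, y = 0 for the non-binding constraints.
The binding rows give the dual system: 3·y_mill time + 6·y_steel = 18 and 1·y_mill time + 4·y_steel = 10.
Solving: y_mill time = 2, y_steel = 2.
Δz = y_mill time·Δb = 2 × (4) = 8, so new z* = 868 + 8 = 876.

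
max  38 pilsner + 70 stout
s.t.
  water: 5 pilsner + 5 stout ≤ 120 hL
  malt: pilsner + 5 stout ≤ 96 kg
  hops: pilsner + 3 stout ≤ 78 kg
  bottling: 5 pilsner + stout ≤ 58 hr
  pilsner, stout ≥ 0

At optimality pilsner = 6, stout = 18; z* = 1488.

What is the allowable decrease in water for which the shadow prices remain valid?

Binding constraints: water, malt. The basis is B = [[5,5],[1,5]] with det 20.
Per unit decrease in water, x* moves by d = (-0.25, 0.05).
The basis stays optimal until pilsner reaches 0; allowable decrease = 24 hL.

24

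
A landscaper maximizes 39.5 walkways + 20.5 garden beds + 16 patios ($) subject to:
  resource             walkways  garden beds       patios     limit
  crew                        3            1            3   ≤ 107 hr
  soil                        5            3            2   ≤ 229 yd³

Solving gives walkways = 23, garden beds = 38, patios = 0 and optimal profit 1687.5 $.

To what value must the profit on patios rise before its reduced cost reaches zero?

23

At the optimum: crew uses 107 of 107 (binding); soil uses 229 of 229 (binding).
Dual feasibility on the basic columns requires 3·y_crew + 5·y_soil = 39.5, 1·y_crew + 3·y_soil = 20.5.
Solving: y_crew = 4, y_soil = 5.5.
patios enters the basis when its profit ≥ yᵀa₃ = 4·3 + 5.5·2 = 23.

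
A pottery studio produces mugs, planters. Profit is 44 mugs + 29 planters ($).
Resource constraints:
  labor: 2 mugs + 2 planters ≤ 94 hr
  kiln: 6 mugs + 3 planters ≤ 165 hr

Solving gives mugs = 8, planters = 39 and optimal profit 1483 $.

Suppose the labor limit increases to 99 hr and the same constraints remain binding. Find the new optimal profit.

Check each constraint at x*: labor 94/94 (tight); kiln 165/165 (tight).
From A_Bᵀ y = c: 2·y_labor + 6·y_kiln = 44; 2·y_labor + 3·y_kiln = 29.
→ y_labor = 7 and y_kiln = 5.
Δz = y_labor·Δb = 7 × (5) = 35, so new z* = 1483 + 35 = 1518.

1518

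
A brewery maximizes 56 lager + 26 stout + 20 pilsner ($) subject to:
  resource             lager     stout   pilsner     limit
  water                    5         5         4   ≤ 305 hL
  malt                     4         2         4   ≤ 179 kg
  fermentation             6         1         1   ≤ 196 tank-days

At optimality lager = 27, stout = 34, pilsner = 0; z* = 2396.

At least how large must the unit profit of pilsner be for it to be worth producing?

Check each constraint at x*: water 305/305 (tight); malt 176/179 (slack 3); fermentation 196/196 (tight).
Since malt is not tight, its dual is 0.
The binding rows give the dual system: 5·y_water + 6·y_fermentation = 56 and 5·y_water + 1·y_fermentation = 26.
This yields shadow prices y_water = 4, y_fermentation = 6.
pilsner enters the basis when its profit ≥ yᵀa₃ = 4·4 + 6·1 = 22.

22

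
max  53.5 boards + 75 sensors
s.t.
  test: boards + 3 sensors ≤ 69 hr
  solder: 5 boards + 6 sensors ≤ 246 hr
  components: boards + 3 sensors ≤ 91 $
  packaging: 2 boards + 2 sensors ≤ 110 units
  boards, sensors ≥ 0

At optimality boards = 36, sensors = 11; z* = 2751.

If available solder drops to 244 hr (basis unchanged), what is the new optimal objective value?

Binding: test and solder. Non-binding: components (22 unused), packaging (16 unused).
By complementary slackness, y = 0 for the non-binding constraints.
Dual feasibility on the basic columns requires 1·y_test + 5·y_solder = 53.5, 3·y_test + 6·y_solder = 75.
This yields shadow prices y_test = 6, y_solder = 9.5.
Δz = y_solder·Δb = 9.5 × (-2) = -19, so new z* = 2751 − 19 = 2732.

2732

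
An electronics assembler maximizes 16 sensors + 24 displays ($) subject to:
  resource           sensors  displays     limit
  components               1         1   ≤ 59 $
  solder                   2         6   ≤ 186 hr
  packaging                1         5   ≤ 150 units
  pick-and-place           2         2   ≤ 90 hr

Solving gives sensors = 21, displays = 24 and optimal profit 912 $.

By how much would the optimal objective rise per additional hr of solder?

2

At the optimum: components uses 45 of 59 (slack = 14); solder uses 186 of 186 (binding); packaging uses 141 of 150 (slack = 9); pick-and-place uses 90 of 90 (binding).
Slack constraints have shadow price 0 (complementary slackness).
From A_Bᵀ y = c: 2·y_solder + 2·y_pick-and-place = 16; 6·y_solder + 2·y_pick-and-place = 24.
Solving: y_solder = 2, y_pick-and-place = 6.
Shadow price of solder = 2.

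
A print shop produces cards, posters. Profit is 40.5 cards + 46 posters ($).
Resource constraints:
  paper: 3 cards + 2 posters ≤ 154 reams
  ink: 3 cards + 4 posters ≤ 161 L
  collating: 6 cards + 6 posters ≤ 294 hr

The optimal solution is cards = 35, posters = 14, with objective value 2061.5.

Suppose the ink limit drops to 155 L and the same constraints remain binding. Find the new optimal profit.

At the optimum: paper uses 133 of 154 (slack = 21); ink uses 161 of 161 (binding); collating uses 294 of 294 (binding).
Slack constraints have shadow price 0 (complementary slackness).
The binding rows give the dual system: 3·y_ink + 6·y_collating = 40.5 and 4·y_ink + 6·y_collating = 46.
This yields shadow prices y_ink = 5.5, y_collating = 4.
Δz = y_ink·Δb = 5.5 × (-6) = -33, so new z* = 2061.5 − 33 = 2028.5.

2028.5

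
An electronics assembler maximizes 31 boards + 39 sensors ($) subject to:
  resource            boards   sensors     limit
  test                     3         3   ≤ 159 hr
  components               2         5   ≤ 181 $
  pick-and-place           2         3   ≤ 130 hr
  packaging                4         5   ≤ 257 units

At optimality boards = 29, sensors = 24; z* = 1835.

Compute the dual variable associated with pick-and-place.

At the optimum: test uses 159 of 159 (binding); components uses 178 of 181 (slack = 3); pick-and-place uses 130 of 130 (binding); packaging uses 236 of 257 (slack = 21).
By complementary slackness, y = 0 for the non-binding constraints.
The binding rows give the dual system: 3·y_test + 2·y_pick-and-place = 31 and 3·y_test + 3·y_pick-and-place = 39.
This yields shadow prices y_test = 5, y_pick-and-place = 8.
Shadow price of pick-and-place = 8.

8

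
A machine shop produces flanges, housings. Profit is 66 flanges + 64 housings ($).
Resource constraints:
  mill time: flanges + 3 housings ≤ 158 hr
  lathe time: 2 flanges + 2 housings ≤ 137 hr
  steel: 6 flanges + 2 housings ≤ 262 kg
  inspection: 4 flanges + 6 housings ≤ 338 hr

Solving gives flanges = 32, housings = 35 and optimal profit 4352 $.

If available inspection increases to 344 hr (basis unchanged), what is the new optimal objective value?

At the optimum: mill time uses 137 of 158 (slack = 21); lathe time uses 134 of 137 (slack = 3); steel uses 262 of 262 (binding); inspection uses 338 of 338 (binding).
Slack constraints have shadow price 0 (complementary slackness).
From A_Bᵀ y = c: 6·y_steel + 4·y_inspection = 66; 2·y_steel + 6·y_inspection = 64.
Solving: y_steel = 5, y_inspection = 9.
Δz = y_inspection·Δb = 9 × (6) = 54, so new z* = 4352 + 54 = 4406.

4406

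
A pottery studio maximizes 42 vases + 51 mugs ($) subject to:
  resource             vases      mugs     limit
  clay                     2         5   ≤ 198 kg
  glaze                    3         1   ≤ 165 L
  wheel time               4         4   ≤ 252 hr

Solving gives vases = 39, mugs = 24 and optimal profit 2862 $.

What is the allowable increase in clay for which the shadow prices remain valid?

Binding constraints: clay, wheel time. The basis is B = [[2,5],[4,4]] with det -12.
Per unit increase in clay, x* moves by d = (-0.3333, 0.3333).
The basis stays optimal until vases reaches 0; allowable increase = 117 kg.

117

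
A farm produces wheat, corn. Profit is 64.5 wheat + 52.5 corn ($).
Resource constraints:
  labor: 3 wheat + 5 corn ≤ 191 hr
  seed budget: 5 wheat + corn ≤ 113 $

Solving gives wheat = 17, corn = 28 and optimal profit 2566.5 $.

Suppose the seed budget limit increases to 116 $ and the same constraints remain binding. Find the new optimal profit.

2589

At the optimum: labor uses 191 of 191 (binding); seed budget uses 113 of 113 (binding).
From A_Bᵀ y = c: 3·y_labor + 5·y_seed budget = 64.5; 5·y_labor + 1·y_seed budget = 52.5.
This yields shadow prices y_labor = 9, y_seed budget = 7.5.
Δz = y_seed budget·Δb = 7.5 × (3) = 22.5, so new z* = 2566.5 + 22.5 = 2589.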